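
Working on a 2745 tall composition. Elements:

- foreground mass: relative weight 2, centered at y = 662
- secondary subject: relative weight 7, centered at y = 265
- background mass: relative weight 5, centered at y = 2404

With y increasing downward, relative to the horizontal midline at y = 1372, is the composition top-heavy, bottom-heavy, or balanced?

top-heavy

Weights sum to 2 + 7 + 5 = 14.
y-moment: 2·662 + 7·265 + 5·2404 = 15199; centroid 15199/14 ≈ 1085.64.
Since 1085.6 is above (smaller y than) 1372, the composition reads top-heavy.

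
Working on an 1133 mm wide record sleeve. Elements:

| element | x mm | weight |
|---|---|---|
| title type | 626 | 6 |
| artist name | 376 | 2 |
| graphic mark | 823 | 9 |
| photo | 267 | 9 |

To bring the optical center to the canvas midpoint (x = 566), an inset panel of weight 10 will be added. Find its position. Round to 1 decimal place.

x ≈ 605.8

With the inset panel, Σw becomes 6 + 2 + 9 + 9 + 10 = 36.
x: need Σw·x = 36·566 = 20376. Existing = 6·626 + 2·376 + 9·823 + 9·267 = 14318. Remainder 6058 / 10 ≈ 605.80.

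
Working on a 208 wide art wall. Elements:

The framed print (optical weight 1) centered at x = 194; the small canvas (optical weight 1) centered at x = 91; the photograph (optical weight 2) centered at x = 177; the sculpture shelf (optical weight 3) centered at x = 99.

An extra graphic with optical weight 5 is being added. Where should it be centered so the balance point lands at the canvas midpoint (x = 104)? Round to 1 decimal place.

New total weight: (1 + 1 + 2 + 3) + 5 = 12.
x: need Σw·x = 12·104 = 1248. Existing = 1·194 + 1·91 + 2·177 + 3·99 = 936. Remainder 312 / 5 ≈ 62.40.

x ≈ 62.4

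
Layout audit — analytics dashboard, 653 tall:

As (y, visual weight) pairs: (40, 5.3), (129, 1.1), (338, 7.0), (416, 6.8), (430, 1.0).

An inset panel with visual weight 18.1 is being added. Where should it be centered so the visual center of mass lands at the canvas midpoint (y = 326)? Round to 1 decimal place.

y ≈ 377.5

After adding the inset panel, total weight = 5.3 + 1.1 + 7.0 + 6.8 + 1.0 + 18.1 = 39.3.
y: target moment 39.3×326 = 12811.8; current 5.3·40 + 1.1·129 + 7.0·338 + 6.8·416 + 1.0·430 = 5978.7; the inset panel supplies 6833.1, so y = 6833.1/18.1 ≈ 377.52.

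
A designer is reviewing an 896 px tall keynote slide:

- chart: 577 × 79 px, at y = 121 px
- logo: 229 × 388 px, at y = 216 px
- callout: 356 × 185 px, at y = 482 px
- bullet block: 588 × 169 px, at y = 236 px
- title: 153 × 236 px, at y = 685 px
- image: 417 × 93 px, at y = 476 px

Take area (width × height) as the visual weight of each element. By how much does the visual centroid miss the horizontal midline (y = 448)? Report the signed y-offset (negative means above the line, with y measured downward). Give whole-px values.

≈ -119 px

Areas: chart 577·79 = 45583, logo 229·388 = 88852, callout 356·185 = 65860, bullet block 588·169 = 99372, title 153·236 = 36108, image 417·93 = 38781. Total weight = 374556.
Σw·y = 123097623; ȳ = 123097623/374556 ≈ 328.65.
Difference: 328.65 − 448 ≈ -119.35.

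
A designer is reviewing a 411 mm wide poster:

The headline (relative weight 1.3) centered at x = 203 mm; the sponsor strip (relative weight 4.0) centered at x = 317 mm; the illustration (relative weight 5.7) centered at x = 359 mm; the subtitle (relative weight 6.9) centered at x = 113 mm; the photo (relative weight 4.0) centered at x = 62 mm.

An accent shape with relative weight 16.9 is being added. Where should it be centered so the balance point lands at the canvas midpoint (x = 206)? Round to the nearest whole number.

With the accent shape, Σw becomes 1.3 + 4.0 + 5.7 + 6.9 + 4.0 + 16.9 = 38.8.
x: need Σw·x = 38.8·206 = 7992.8. Existing = 1.3·203 + 4.0·317 + 5.7·359 + 6.9·113 + 4.0·62 = 4605.9. Remainder 3386.9 / 16.9 ≈ 200.41.

x ≈ 200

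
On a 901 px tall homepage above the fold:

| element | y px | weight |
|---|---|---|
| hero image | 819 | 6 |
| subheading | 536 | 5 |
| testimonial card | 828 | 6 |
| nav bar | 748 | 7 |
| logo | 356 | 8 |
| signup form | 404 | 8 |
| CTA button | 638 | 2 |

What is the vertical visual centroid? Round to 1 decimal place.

y ≈ 598.9

Σw = 6 + 5 + 6 + 7 + 8 + 8 + 2 = 42.
y: (6·819 + 5·536 + 6·828 + 7·748 + 8·356 + 8·404 + 2·638) / 42 = 25154 / 42 ≈ 598.90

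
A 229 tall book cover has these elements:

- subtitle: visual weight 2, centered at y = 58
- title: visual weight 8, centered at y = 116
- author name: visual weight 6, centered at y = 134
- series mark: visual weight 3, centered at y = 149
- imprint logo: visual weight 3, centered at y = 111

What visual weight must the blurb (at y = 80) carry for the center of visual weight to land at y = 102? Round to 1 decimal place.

w ≈ 17.5

Known weights sum to 2 + 8 + 6 + 3 + 3 = 22; their moment is 2·58 + 8·116 + 6·134 + 3·149 + 3·111 = 2628.
Set Σw·y/Σw = 102: (2628 + 80w) = 102·(22 + w).
Rearranging, w·(80 − 102) = 102·22 − 2628 = -384, so w ≈ -384/-22 = 17.45.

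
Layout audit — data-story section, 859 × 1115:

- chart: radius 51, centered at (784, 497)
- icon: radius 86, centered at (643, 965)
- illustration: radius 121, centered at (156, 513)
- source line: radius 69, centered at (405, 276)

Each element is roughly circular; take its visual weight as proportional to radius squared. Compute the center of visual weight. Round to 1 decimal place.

(374.4, 586.9)

Weights ∝ r²: chart 51² = 2601, icon 86² = 7396, illustration 121² = 14641, source line 69² = 4761; Σw = 29399.
Σw·x = 2601·784 + 7396·643 + 14641·156 + 4761·405 = 11007013, so x̄ = 11007013/29399 ≈ 374.40.
Σw·y = 2601·497 + 7396·965 + 14641·513 + 4761·276 = 17254706, so ȳ = 17254706/29399 ≈ 586.91.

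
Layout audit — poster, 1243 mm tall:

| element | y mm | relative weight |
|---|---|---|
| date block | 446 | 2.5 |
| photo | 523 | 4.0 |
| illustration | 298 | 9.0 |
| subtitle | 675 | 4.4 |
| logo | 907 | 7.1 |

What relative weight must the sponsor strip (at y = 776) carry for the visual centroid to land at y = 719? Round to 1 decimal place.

w ≈ 72.2

Fixed elements: Σw = 2.5 + 4.0 + 9.0 + 4.4 + 7.1 = 27.0, Σw·y = 2.5·446 + 4.0·523 + 9.0·298 + 4.4·675 + 7.1·907 = 15298.7.
For the centroid to hit 719: (15298.7 + w·776) / (27.0 + w) = 719.
So w = (719·27.0 − 15298.7)/(776 − 719) = 4114.3/57 ≈ 72.18.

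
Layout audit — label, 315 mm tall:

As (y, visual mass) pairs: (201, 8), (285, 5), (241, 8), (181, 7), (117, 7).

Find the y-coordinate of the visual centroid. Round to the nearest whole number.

y ≈ 201

Total weight = 8 + 5 + 8 + 7 + 7 = 35.
Σw·y = 8·201 + 5·285 + 8·241 + 7·181 + 7·117 = 7047, so ȳ = 7047/35 ≈ 201.34.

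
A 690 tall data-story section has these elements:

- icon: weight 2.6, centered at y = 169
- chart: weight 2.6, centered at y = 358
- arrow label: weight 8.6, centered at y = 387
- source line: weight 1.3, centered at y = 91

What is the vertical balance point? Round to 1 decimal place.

y ≈ 319.0

Weights sum to 2.6 + 2.6 + 8.6 + 1.3 = 15.1.
Σw·y = 2.6·169 + 2.6·358 + 8.6·387 + 1.3·91 = 4816.7, so ȳ = 4816.7/15.1 ≈ 318.99.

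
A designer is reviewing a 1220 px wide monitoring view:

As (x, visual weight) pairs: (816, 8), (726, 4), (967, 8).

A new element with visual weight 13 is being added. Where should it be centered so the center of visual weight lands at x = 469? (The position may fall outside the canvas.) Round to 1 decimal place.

x ≈ -130.1

New total weight: (8 + 4 + 8) + 13 = 33.
Along x: (17168 + 13·x) / 33 = 469 (existing moment 8·816 + 4·726 + 8·967 = 17168) ⇒ x = (15477 − 17168) / 13 ≈ -130.08.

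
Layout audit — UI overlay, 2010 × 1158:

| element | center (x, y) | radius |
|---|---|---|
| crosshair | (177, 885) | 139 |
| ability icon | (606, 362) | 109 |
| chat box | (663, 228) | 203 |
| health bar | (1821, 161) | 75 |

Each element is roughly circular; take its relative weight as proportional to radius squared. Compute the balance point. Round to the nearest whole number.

(617, 406)

Weights ∝ r²: crosshair 139² = 19321, ability icon 109² = 11881, chat box 203² = 41209, health bar 75² = 5625; Σw = 78036.
x: (19321·177 + 11881·606 + 41209·663 + 5625·1821) / 78036 = 48184395 / 78036 ≈ 617.46
y: (19321·885 + 11881·362 + 41209·228 + 5625·161) / 78036 = 31701284 / 78036 ≈ 406.24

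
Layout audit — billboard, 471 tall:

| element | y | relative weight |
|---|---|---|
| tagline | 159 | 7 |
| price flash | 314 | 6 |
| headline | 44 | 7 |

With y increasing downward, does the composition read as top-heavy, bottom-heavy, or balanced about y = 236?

Total weight = 7 + 6 + 7 = 20.
Σw·y = 7·159 + 6·314 + 7·44 = 3305, so ȳ = 3305/20 ≈ 165.25.
Since 165.2 is above (smaller y than) 236, the composition reads top-heavy.

top-heavy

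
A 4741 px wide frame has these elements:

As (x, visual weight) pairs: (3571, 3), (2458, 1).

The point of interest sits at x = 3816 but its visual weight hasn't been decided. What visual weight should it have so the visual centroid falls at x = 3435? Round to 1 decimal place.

w ≈ 1.5

Fixed elements: Σw = 3 + 1 = 4, Σw·x = 3·3571 + 1·2458 = 13171.
Set Σw·x/Σw = 3435: (13171 + 3816w) = 3435·(4 + w).
Rearranging, w·(3816 − 3435) = 3435·4 − 13171 = 569, so w ≈ 569/381 = 1.49.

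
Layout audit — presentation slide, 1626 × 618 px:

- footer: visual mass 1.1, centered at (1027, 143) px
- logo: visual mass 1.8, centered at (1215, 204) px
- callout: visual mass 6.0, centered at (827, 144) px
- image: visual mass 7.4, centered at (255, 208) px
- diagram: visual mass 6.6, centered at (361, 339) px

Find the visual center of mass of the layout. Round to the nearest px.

Σw = 1.1 + 1.8 + 6.0 + 7.4 + 6.6 = 22.9.
Σw·x = 1.1·1027 + 1.8·1215 + 6.0·827 + 7.4·255 + 6.6·361 = 12548.3, so x̄ = 12548.3/22.9 ≈ 547.96.
Σw·y = 1.1·143 + 1.8·204 + 6.0·144 + 7.4·208 + 6.6·339 = 5165.1, so ȳ = 5165.1/22.9 ≈ 225.55.

(548, 226)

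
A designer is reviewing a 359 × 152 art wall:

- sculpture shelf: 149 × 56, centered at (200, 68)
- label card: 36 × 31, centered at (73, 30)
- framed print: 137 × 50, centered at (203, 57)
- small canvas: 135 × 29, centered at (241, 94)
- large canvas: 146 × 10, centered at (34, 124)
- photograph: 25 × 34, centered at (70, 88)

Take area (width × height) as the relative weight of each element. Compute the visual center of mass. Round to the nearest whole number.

Areas: sculpture shelf 149·56 = 8344, label card 36·31 = 1116, framed print 137·50 = 6850, small canvas 135·29 = 3915, large canvas 146·10 = 1460, photograph 25·34 = 850. Total weight = 22535.
Σw·x = 4193473; x̄ = 4193473/22535 ≈ 186.09.
y: moment 1615172 / weight 22535 ≈ 71.67

(186, 72)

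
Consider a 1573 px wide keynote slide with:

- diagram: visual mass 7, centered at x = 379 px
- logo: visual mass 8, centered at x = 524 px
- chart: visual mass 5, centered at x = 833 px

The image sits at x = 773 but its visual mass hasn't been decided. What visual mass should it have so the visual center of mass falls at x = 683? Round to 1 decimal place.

w ≈ 29.4

Known weights sum to 7 + 8 + 5 = 20; their moment is 7·379 + 8·524 + 5·833 = 11010.
Set Σw·x/Σw = 683: (11010 + 773w) = 683·(20 + w).
Solving: w = (683·20 − 11010) / (773 − 683) = 2650 / 90 ≈ 29.44.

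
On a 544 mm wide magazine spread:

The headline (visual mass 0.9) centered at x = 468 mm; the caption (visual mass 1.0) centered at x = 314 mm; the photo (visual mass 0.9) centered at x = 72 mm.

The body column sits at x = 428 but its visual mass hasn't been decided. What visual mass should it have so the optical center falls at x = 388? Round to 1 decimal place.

w ≈ 7.2

Existing Σw = 2.8 (0.9 + 1.0 + 0.9); existing moment 0.9·468 + 1.0·314 + 0.9·72 = 800.0.
Balance at x = 388 requires (800.0 + w·428) / (2.8 + w) = 388.
Solving: w = (388·2.8 − 800.0) / (428 − 388) = 286.4 / 40 ≈ 7.16.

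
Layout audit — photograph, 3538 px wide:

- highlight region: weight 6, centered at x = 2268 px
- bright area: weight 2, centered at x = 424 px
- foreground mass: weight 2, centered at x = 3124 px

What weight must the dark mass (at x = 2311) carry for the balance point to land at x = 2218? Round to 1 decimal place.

Known weights sum to 6 + 2 + 2 = 10; their moment is 6·2268 + 2·424 + 2·3124 = 20704.
Balance at x = 2218 requires (20704 + w·2311) / (10 + w) = 2218.
Rearranging, w·(2311 − 2218) = 2218·10 − 20704 = 1476, so w ≈ 1476/93 = 15.87.

w ≈ 15.9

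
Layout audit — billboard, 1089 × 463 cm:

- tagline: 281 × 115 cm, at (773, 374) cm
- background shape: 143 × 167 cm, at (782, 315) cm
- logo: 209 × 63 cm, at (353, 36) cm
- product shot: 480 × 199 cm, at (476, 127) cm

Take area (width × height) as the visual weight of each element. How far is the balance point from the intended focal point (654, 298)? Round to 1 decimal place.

Areas → weights: tagline 281·115 = 32315, background shape 143·167 = 23881, logo 209·63 = 13167, product shot 480·199 = 95520; Σw = 164883.
Σw·x = 32315·773 + 23881·782 + 13167·353 + 95520·476 = 93769908, so x̄ = 93769908/164883 ≈ 568.71.
Σw·y = 32315·374 + 23881·315 + 13167·36 + 95520·127 = 32213377, so ȳ = 32213377/164883 ≈ 195.37.
Relative to (654, 298): Δ = (-85.29, -102.63); |Δ| = √(-85.29² + -102.63²) ≈ 133.45.

≈ 133.4 cm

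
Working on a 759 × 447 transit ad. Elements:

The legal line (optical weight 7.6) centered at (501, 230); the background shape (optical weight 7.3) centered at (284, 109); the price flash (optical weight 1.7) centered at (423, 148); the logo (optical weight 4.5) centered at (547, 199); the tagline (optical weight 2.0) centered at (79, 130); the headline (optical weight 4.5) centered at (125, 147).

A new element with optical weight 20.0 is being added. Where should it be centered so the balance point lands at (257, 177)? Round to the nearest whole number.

After adding the new element, total weight = 7.6 + 7.3 + 1.7 + 4.5 + 2.0 + 4.5 + 20.0 = 47.6.
x: need Σw·x = 47.6·257 = 12233.2. Existing = 7.6·501 + 7.3·284 + 1.7·423 + 4.5·547 + 2.0·79 + 4.5·125 = 9781.9. Remainder 2451.3 / 20.0 ≈ 122.56.
y: need Σw·y = 47.6·177 = 8425.2. Existing = 7.6·230 + 7.3·109 + 1.7·148 + 4.5·199 + 2.0·130 + 4.5·147 = 4612.3. Remainder 3812.9 / 20.0 ≈ 190.64.

(123, 191)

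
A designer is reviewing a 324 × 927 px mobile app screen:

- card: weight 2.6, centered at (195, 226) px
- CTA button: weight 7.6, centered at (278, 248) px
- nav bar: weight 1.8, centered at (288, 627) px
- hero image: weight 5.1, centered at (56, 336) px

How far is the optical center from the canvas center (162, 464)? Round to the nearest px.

Total weight = 2.6 + 7.6 + 1.8 + 5.1 = 17.1.
x-moment: 2.6·195 + 7.6·278 + 1.8·288 + 5.1·56 = 3423.8; centroid 3423.8/17.1 ≈ 200.22.
y-moment: 2.6·226 + 7.6·248 + 1.8·627 + 5.1·336 = 5314.6; centroid 5314.6/17.1 ≈ 310.80.
From (162, 464): dx = 38.22, dy = -153.20, so the distance is √(dx²+dy²) ≈ 157.90.

≈ 158 px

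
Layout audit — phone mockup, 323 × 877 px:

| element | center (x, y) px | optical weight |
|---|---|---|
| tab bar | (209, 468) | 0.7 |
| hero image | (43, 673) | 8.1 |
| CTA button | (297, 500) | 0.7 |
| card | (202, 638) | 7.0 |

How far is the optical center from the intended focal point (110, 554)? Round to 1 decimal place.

≈ 90.0 px

Total weight = 0.7 + 8.1 + 0.7 + 7.0 = 16.5.
x-moment: 0.7·209 + 8.1·43 + 0.7·297 + 7.0·202 = 2116.5; centroid 2116.5/16.5 ≈ 128.27.
y-moment: 0.7·468 + 8.1·673 + 0.7·500 + 7.0·638 = 10594.9; centroid 10594.9/16.5 ≈ 642.12.
From (110, 554): dx = 18.27, dy = 88.12, so the distance is √(dx²+dy²) ≈ 89.99.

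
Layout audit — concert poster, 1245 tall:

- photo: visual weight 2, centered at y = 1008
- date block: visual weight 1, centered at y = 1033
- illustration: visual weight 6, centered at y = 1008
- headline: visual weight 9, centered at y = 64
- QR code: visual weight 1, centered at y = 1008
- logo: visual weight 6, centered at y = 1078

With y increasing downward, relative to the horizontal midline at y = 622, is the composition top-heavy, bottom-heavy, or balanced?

bottom-heavy

Weights sum to 2 + 1 + 6 + 9 + 1 + 6 = 25.
y: (2·1008 + 1·1033 + 6·1008 + 9·64 + 1·1008 + 6·1078) / 25 = 17149 / 25 ≈ 685.96
686.0 lies below (larger y than) the midline 622, so the layout is bottom-heavy.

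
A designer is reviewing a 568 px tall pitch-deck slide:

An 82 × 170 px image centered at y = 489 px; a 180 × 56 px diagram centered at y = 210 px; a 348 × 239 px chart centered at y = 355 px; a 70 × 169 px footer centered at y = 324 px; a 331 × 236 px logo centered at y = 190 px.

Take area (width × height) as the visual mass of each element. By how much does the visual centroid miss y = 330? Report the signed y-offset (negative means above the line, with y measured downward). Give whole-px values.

≈ -40 px

Areas → weights: image 82·170 = 13940, diagram 180·56 = 10080, chart 348·239 = 83172, footer 70·169 = 11830, logo 331·236 = 78116; Σw = 197138.
y-moment: 13940·489 + 10080·210 + 83172·355 + 11830·324 + 78116·190 = 57134480; centroid 57134480/197138 ≈ 289.82.
Against y = 330, that's 289.82 − 330 = -40.18.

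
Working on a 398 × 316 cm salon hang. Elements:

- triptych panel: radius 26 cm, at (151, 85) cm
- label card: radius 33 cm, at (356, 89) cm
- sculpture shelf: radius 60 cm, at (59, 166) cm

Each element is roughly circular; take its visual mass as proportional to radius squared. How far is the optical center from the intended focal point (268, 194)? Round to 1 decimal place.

≈ 147.3 cm

Weights ∝ r²: triptych panel 26² = 676, label card 33² = 1089, sculpture shelf 60² = 3600; Σw = 5365.
Σw·x = 676·151 + 1089·356 + 3600·59 = 702160, so x̄ = 702160/5365 ≈ 130.88.
Σw·y = 676·85 + 1089·89 + 3600·166 = 751981, so ȳ = 751981/5365 ≈ 140.16.
From (268, 194): dx = -137.12, dy = -53.84, so the distance is √(dx²+dy²) ≈ 147.31.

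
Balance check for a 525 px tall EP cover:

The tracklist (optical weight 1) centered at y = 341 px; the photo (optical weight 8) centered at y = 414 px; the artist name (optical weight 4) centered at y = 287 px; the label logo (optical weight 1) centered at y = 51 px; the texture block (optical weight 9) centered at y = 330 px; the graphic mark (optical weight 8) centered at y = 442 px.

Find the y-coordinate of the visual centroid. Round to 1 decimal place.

y ≈ 366.4

Total weight = 1 + 8 + 4 + 1 + 9 + 8 = 31.
y: (1·341 + 8·414 + 4·287 + 1·51 + 9·330 + 8·442) / 31 = 11358 / 31 ≈ 366.39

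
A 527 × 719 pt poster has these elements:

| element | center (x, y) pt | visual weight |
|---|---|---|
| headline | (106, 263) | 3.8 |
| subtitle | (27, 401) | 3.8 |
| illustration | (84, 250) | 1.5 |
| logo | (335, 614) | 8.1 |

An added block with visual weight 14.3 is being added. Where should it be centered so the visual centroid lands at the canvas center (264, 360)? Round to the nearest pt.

After adding the added block, total weight = 3.8 + 3.8 + 1.5 + 8.1 + 14.3 = 31.5.
x: need Σw·x = 31.5·264 = 8316.0. Existing = 3.8·106 + 3.8·27 + 1.5·84 + 8.1·335 = 3344.9. Remainder 4971.1 / 14.3 ≈ 347.63.
y: need Σw·y = 31.5·360 = 11340.0. Existing = 3.8·263 + 3.8·401 + 1.5·250 + 8.1·614 = 7871.6. Remainder 3468.4 / 14.3 ≈ 242.55.

(348, 243)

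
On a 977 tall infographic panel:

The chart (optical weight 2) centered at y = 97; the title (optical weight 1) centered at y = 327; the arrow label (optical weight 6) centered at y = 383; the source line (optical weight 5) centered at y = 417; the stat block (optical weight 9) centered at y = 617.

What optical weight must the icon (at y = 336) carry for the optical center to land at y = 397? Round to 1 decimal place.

w ≈ 21.7

Known weights sum to 2 + 1 + 6 + 5 + 9 = 23; their moment is 2·97 + 1·327 + 6·383 + 5·417 + 9·617 = 10457.
Set Σw·y/Σw = 397: (10457 + 336w) = 397·(23 + w).
So w = (397·23 − 10457)/(336 − 397) = -1326/-61 ≈ 21.74.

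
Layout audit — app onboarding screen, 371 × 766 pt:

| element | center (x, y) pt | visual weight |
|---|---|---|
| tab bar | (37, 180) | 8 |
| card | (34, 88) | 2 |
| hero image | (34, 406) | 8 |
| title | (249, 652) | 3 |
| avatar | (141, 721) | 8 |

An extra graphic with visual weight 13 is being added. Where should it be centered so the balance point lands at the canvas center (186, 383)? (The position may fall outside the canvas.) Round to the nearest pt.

New total weight: (8 + 2 + 8 + 3 + 8) + 13 = 42.
Along x: (2511 + 13·x) / 42 = 186 (existing moment 8·37 + 2·34 + 8·34 + 3·249 + 8·141 = 2511) ⇒ x = (7812 − 2511) / 13 ≈ 407.77.
Along y: (12588 + 13·y) / 42 = 383 (existing moment 8·180 + 2·88 + 8·406 + 3·652 + 8·721 = 12588) ⇒ y = (16086 − 12588) / 13 ≈ 269.08.

(408, 269)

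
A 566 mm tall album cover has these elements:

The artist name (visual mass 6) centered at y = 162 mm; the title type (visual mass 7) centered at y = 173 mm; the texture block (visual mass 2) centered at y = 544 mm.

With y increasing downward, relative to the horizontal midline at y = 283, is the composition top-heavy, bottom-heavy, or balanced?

top-heavy

Σw = 6 + 7 + 2 = 15.
y: (6·162 + 7·173 + 2·544) / 15 = 3271 / 15 ≈ 218.07
Since 218.1 is above (smaller y than) 283, the composition reads top-heavy.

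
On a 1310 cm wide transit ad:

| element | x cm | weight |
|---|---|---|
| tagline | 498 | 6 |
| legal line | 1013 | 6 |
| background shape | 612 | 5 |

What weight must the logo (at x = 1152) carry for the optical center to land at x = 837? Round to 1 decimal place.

w ≈ 6.7

Fixed elements: Σw = 6 + 6 + 5 = 17, Σw·x = 6·498 + 6·1013 + 5·612 = 12126.
For the centroid to hit 837: (12126 + w·1152) / (17 + w) = 837.
Solving: w = (837·17 − 12126) / (1152 − 837) = 2103 / 315 ≈ 6.68.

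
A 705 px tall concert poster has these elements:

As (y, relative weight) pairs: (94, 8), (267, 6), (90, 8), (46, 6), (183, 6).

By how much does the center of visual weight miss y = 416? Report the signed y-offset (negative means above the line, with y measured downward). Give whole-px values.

Weights sum to 8 + 6 + 8 + 6 + 6 = 34.
y-moment: 8·94 + 6·267 + 8·90 + 6·46 + 6·183 = 4448; centroid 4448/34 ≈ 130.82.
Offset from y = 416: 130.82 − 416 ≈ -285.18.

≈ -285 px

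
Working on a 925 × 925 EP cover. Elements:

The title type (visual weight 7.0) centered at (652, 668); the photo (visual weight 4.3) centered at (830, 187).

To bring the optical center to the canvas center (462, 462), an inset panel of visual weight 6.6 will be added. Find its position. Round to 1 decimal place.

(20.7, 422.7)

After adding the inset panel, total weight = 7.0 + 4.3 + 6.6 = 17.9.
x: target moment 17.9×462 = 8269.8; current 7.0·652 + 4.3·830 = 8133.0; the inset panel supplies 136.8, so x = 136.8/6.6 ≈ 20.73.
y: target moment 17.9×462 = 8269.8; current 7.0·668 + 4.3·187 = 5480.1; the inset panel supplies 2789.7, so y = 2789.7/6.6 ≈ 422.68.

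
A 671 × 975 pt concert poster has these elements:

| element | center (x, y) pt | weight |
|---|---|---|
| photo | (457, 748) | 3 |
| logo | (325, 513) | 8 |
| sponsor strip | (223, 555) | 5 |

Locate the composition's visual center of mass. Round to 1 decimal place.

(317.9, 570.2)

Total weight = 3 + 8 + 5 = 16.
x-moment: 3·457 + 8·325 + 5·223 = 5086; centroid 5086/16 ≈ 317.88.
y-moment: 3·748 + 8·513 + 5·555 = 9123; centroid 9123/16 ≈ 570.19.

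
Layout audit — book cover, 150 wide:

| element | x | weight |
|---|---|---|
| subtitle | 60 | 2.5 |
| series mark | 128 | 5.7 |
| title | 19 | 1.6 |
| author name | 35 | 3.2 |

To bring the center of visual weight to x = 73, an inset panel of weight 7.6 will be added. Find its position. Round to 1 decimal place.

x ≈ 63.4

New total weight: (2.5 + 5.7 + 1.6 + 3.2) + 7.6 = 20.6.
x: target moment 20.6×73 = 1503.8; current 2.5·60 + 5.7·128 + 1.6·19 + 3.2·35 = 1022.0; the inset panel supplies 481.8, so x = 481.8/7.6 ≈ 63.39.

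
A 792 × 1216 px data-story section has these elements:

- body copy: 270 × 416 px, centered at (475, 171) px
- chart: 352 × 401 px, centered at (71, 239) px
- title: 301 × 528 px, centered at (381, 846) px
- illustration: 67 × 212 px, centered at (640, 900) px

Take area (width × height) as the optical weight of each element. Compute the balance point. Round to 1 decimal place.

Taking area as weight: body copy 270·416 = 112320, chart 352·401 = 141152, title 301·528 = 158928, illustration 67·212 = 14204. Sum 426604.
x: (112320·475 + 141152·71 + 158928·381 + 14204·640) / 426604 = 133015920 / 426604 ≈ 311.80
y: (112320·171 + 141152·239 + 158928·846 + 14204·900) / 426604 = 200178736 / 426604 ≈ 469.24

(311.8, 469.2)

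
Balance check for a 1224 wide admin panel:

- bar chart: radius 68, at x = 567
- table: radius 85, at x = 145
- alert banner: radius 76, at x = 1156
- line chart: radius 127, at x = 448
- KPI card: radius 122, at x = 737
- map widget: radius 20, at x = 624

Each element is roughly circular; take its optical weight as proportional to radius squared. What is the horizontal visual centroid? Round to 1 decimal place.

x ≈ 587.1

r² weights: bar chart 68² = 4624, table 85² = 7225, alert banner 76² = 5776, line chart 127² = 16129, KPI card 122² = 14884, map widget 20² = 400. Total = 49038.
x-moment: 4624·567 + 7225·145 + 5776·1156 + 16129·448 + 14884·737 + 400·624 = 28791389; centroid 28791389/49038 ≈ 587.12.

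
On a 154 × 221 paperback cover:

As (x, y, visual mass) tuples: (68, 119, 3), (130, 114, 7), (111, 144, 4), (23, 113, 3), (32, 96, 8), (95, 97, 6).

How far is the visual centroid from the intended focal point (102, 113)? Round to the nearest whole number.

Weights sum to 3 + 7 + 4 + 3 + 8 + 6 = 31.
Σw·x = 2453; x̄ = 2453/31 ≈ 79.13.
Σw·y = 3420; ȳ = 3420/31 ≈ 110.32.
Relative to (102, 113): Δ = (-22.87, -2.68); |Δ| = √(-22.87² + -2.68²) ≈ 23.03.

≈ 23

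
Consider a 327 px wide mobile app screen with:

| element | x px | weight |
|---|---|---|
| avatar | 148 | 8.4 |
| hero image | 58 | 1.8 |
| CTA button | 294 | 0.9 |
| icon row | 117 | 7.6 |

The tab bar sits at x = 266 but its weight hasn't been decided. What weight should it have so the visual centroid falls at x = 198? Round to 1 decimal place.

Known weights sum to 8.4 + 1.8 + 0.9 + 7.6 = 18.7; their moment is 8.4·148 + 1.8·58 + 0.9·294 + 7.6·117 = 2501.4.
Set Σw·x/Σw = 198: (2501.4 + 266w) = 198·(18.7 + w).
Solving: w = (198·18.7 − 2501.4) / (266 − 198) = 1201.2 / 68 ≈ 17.66.

w ≈ 17.7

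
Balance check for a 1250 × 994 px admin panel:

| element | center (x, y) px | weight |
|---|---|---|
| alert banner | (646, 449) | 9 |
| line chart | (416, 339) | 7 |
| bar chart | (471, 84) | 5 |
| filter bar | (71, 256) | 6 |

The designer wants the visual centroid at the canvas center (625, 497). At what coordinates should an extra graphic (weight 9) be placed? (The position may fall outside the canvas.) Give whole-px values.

(1221, 1058)

New total weight: (9 + 7 + 5 + 6) + 9 = 36.
Along x: (11507 + 9·x) / 36 = 625 (existing moment 9·646 + 7·416 + 5·471 + 6·71 = 11507) ⇒ x = (22500 − 11507) / 9 ≈ 1221.44.
Along y: (8370 + 9·y) / 36 = 497 (existing moment 9·449 + 7·339 + 5·84 + 6·256 = 8370) ⇒ y = (17892 − 8370) / 9 ≈ 1058.00.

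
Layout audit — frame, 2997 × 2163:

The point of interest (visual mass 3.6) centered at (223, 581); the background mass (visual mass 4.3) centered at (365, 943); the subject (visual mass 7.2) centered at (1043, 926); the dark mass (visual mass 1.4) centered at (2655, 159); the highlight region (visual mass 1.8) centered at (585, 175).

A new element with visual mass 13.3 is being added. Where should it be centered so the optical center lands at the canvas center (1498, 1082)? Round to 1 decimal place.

(2457.5, 1566.9)

New total weight: (3.6 + 4.3 + 7.2 + 1.4 + 1.8) + 13.3 = 31.6.
Along x: (14651.9 + 13.3·x) / 31.6 = 1498 (existing moment 3.6·223 + 4.3·365 + 7.2·1043 + 1.4·2655 + 1.8·585 = 14651.9) ⇒ x = (47336.8 − 14651.9) / 13.3 ≈ 2457.51.
Along y: (13351.3 + 13.3·y) / 31.6 = 1082 (existing moment 3.6·581 + 4.3·943 + 7.2·926 + 1.4·159 + 1.8·175 = 13351.3) ⇒ y = (34191.2 − 13351.3) / 13.3 ≈ 1566.91.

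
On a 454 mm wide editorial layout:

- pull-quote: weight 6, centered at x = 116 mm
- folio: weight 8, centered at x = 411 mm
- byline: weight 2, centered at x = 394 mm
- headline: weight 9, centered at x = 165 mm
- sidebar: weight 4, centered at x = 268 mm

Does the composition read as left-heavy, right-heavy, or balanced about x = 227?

right-heavy

Weights sum to 6 + 8 + 2 + 9 + 4 = 29.
Σw·x = 6·116 + 8·411 + 2·394 + 9·165 + 4·268 = 7329, so x̄ = 7329/29 ≈ 252.72.
252.7 vs midline 227 → right-heavy.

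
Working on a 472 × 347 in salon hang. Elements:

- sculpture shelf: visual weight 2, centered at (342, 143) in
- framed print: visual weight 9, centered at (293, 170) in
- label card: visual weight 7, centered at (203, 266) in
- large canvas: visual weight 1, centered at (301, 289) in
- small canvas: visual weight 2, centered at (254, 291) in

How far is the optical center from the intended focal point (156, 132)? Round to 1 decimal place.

≈ 137.5 in

Weights sum to 2 + 9 + 7 + 1 + 2 = 21.
x: (2·342 + 9·293 + 7·203 + 1·301 + 2·254) / 21 = 5551 / 21 ≈ 264.33
y: (2·143 + 9·170 + 7·266 + 1·289 + 2·291) / 21 = 4549 / 21 ≈ 216.62
From (156, 132): dx = 108.33, dy = 84.62, so the distance is √(dx²+dy²) ≈ 137.46.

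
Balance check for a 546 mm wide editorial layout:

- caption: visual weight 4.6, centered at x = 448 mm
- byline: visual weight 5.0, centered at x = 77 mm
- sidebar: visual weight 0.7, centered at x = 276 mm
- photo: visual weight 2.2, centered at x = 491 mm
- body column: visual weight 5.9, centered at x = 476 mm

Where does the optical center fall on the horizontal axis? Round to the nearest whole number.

x ≈ 355

Total weight = 4.6 + 5.0 + 0.7 + 2.2 + 5.9 = 18.4.
x: (4.6·448 + 5.0·77 + 0.7·276 + 2.2·491 + 5.9·476) / 18.4 = 6527.6 / 18.4 ≈ 354.76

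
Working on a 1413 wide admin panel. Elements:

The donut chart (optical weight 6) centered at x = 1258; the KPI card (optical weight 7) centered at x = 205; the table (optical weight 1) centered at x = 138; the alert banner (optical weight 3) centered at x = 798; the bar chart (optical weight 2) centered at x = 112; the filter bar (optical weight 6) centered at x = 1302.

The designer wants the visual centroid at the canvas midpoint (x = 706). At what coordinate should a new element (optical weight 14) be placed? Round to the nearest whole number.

After adding the new element, total weight = 6 + 7 + 1 + 3 + 2 + 6 + 14 = 39.
x: target moment 39×706 = 27534; current 6·1258 + 7·205 + 1·138 + 3·798 + 2·112 + 6·1302 = 19551; the new element supplies 7983, so x = 7983/14 ≈ 570.21.

x ≈ 570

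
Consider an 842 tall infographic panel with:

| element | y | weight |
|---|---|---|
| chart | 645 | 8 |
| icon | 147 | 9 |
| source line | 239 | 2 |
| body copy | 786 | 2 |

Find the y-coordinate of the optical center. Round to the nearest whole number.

y ≈ 406

Weights sum to 8 + 9 + 2 + 2 = 21.
Σw·y = 8·645 + 9·147 + 2·239 + 2·786 = 8533, so ȳ = 8533/21 ≈ 406.33.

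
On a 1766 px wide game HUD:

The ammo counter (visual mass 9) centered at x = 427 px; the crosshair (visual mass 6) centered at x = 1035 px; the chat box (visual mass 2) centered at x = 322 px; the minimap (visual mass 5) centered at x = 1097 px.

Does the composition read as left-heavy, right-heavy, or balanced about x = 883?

left-heavy

Weights sum to 9 + 6 + 2 + 5 = 22.
Σw·x = 9·427 + 6·1035 + 2·322 + 5·1097 = 16182, so x̄ = 16182/22 ≈ 735.55.
735.5 vs midline 883 → left-heavy.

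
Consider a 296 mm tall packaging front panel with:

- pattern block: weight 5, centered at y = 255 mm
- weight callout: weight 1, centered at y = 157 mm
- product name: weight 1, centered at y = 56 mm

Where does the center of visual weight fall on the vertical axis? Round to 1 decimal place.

Σw = 5 + 1 + 1 = 7.
Σw·y = 5·255 + 1·157 + 1·56 = 1488, so ȳ = 1488/7 ≈ 212.57.

y ≈ 212.6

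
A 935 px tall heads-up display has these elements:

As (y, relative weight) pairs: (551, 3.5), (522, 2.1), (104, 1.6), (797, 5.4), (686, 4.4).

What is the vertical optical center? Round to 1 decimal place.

Weights sum to 3.5 + 2.1 + 1.6 + 5.4 + 4.4 = 17.0.
Σw·y = 3.5·551 + 2.1·522 + 1.6·104 + 5.4·797 + 4.4·686 = 10513.3, so ȳ = 10513.3/17.0 ≈ 618.43.

y ≈ 618.4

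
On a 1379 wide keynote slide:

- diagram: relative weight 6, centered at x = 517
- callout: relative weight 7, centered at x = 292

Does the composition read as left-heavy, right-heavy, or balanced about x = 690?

left-heavy

Σw = 6 + 7 = 13.
x-moment: 6·517 + 7·292 = 5146; centroid 5146/13 ≈ 395.85.
395.8 vs midline 690 → left-heavy.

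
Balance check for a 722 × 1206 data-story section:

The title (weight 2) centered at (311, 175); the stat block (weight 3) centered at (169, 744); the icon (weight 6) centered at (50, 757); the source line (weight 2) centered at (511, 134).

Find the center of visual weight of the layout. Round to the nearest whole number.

(189, 569)

Weights sum to 2 + 3 + 6 + 2 = 13.
x-moment: 2·311 + 3·169 + 6·50 + 2·511 = 2451; centroid 2451/13 ≈ 188.54.
y-moment: 2·175 + 3·744 + 6·757 + 2·134 = 7392; centroid 7392/13 ≈ 568.62.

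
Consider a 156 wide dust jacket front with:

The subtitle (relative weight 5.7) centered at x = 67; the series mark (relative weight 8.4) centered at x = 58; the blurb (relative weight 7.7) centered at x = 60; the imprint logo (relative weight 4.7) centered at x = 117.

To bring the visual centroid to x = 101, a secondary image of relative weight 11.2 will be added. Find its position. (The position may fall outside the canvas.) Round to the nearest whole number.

New total weight: (5.7 + 8.4 + 7.7 + 4.7) + 11.2 = 37.7.
Along x: (1881.0 + 11.2·x) / 37.7 = 101 (existing moment 5.7·67 + 8.4·58 + 7.7·60 + 4.7·117 = 1881.0) ⇒ x = (3807.7 − 1881.0) / 11.2 ≈ 172.03.

x ≈ 172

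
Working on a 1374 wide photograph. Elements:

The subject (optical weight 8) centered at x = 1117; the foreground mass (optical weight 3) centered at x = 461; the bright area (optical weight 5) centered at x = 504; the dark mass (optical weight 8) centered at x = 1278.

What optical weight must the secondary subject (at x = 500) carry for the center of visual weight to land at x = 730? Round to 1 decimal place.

Existing Σw = 24 (8 + 3 + 5 + 8); existing moment 8·1117 + 3·461 + 5·504 + 8·1278 = 23063.
For the centroid to hit 730: (23063 + w·500) / (24 + w) = 730.
Solving: w = (730·24 − 23063) / (500 − 730) = -5543 / -230 ≈ 24.10.

w ≈ 24.1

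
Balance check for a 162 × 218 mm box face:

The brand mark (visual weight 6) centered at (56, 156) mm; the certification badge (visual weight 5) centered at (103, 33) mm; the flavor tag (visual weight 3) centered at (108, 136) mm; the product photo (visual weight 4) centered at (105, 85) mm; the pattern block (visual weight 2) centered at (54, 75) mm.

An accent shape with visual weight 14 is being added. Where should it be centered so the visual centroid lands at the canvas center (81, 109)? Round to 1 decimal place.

(75.1, 121.9)

With the accent shape, Σw becomes 6 + 5 + 3 + 4 + 2 + 14 = 34.
x: target moment 34×81 = 2754; current 6·56 + 5·103 + 3·108 + 4·105 + 2·54 = 1703; the accent shape supplies 1051, so x = 1051/14 ≈ 75.07.
y: target moment 34×109 = 3706; current 6·156 + 5·33 + 3·136 + 4·85 + 2·75 = 1999; the accent shape supplies 1707, so y = 1707/14 ≈ 121.93.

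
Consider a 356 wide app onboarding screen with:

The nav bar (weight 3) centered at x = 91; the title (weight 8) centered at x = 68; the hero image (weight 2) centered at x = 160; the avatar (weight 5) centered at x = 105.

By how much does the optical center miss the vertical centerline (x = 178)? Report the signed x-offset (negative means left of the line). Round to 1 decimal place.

≈ -85.7

Total weight = 3 + 8 + 2 + 5 = 18.
x: (3·91 + 8·68 + 2·160 + 5·105) / 18 = 1662 / 18 ≈ 92.33
Against x = 178, that's 92.33 − 178 = -85.67.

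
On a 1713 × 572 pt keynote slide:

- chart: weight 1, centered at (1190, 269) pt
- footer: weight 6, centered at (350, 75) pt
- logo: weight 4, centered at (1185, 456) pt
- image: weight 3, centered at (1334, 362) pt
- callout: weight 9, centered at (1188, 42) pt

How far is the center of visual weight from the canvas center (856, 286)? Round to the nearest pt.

≈ 173 pt

Weights sum to 1 + 6 + 4 + 3 + 9 = 23.
x: (1·1190 + 6·350 + 4·1185 + 3·1334 + 9·1188) / 23 = 22724 / 23 ≈ 988.00
y: (1·269 + 6·75 + 4·456 + 3·362 + 9·42) / 23 = 4007 / 23 ≈ 174.22
From (856, 286): dx = 132.00, dy = -111.78, so the distance is √(dx²+dy²) ≈ 172.97.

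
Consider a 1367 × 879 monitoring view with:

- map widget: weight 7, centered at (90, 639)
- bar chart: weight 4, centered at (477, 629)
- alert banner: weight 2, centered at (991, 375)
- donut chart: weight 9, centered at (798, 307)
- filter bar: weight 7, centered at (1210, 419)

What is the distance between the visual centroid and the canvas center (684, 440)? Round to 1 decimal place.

Weights sum to 7 + 4 + 2 + 9 + 7 = 29.
x: (7·90 + 4·477 + 2·991 + 9·798 + 7·1210) / 29 = 20172 / 29 ≈ 695.59
y: (7·639 + 4·629 + 2·375 + 9·307 + 7·419) / 29 = 13435 / 29 ≈ 463.28
Offset from (684, 440): Δx ≈ 11.59, Δy ≈ 23.28; distance = √(Δx² + Δy²) ≈ 26.00.

≈ 26.0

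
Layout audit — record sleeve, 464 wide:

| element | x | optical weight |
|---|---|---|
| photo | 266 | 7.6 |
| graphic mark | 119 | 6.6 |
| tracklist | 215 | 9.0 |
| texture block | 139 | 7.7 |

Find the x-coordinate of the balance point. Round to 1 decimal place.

Σw = 7.6 + 6.6 + 9.0 + 7.7 = 30.9.
x: (7.6·266 + 6.6·119 + 9.0·215 + 7.7·139) / 30.9 = 5812.3 / 30.9 ≈ 188.10

x ≈ 188.1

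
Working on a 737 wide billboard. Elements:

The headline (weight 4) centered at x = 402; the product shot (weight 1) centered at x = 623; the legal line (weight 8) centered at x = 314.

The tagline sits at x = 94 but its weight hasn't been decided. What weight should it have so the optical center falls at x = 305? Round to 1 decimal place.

w ≈ 3.7

Known weights sum to 4 + 1 + 8 = 13; their moment is 4·402 + 1·623 + 8·314 = 4743.
Balance at x = 305 requires (4743 + w·94) / (13 + w) = 305.
Solving: w = (305·13 − 4743) / (94 − 305) = -778 / -211 ≈ 3.69.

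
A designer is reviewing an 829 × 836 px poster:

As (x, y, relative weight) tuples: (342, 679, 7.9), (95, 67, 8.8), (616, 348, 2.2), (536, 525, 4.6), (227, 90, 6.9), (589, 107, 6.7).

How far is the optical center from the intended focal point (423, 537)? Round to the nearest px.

Σw = 7.9 + 8.8 + 2.2 + 4.6 + 6.9 + 6.7 = 37.1.
x: (7.9·342 + 8.8·95 + 2.2·616 + 4.6·536 + 6.9·227 + 6.7·589) / 37.1 = 12871.2 / 37.1 ≈ 346.93
y: (7.9·679 + 8.8·67 + 2.2·348 + 4.6·525 + 6.9·90 + 6.7·107) / 37.1 = 10472.2 / 37.1 ≈ 282.27
From (423, 537): dx = -76.07, dy = -254.73, so the distance is √(dx²+dy²) ≈ 265.85.

≈ 266 px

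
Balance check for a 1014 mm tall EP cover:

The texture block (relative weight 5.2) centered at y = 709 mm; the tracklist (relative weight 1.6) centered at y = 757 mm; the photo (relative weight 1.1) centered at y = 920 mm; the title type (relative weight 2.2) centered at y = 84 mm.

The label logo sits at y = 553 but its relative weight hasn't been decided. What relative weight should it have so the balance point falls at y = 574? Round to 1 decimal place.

Fixed elements: Σw = 5.2 + 1.6 + 1.1 + 2.2 = 10.1, Σw·y = 5.2·709 + 1.6·757 + 1.1·920 + 2.2·84 = 6094.8.
Balance at y = 574 requires (6094.8 + w·553) / (10.1 + w) = 574.
Solving: w = (574·10.1 − 6094.8) / (553 − 574) = -297.4 / -21 ≈ 14.16.

w ≈ 14.2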